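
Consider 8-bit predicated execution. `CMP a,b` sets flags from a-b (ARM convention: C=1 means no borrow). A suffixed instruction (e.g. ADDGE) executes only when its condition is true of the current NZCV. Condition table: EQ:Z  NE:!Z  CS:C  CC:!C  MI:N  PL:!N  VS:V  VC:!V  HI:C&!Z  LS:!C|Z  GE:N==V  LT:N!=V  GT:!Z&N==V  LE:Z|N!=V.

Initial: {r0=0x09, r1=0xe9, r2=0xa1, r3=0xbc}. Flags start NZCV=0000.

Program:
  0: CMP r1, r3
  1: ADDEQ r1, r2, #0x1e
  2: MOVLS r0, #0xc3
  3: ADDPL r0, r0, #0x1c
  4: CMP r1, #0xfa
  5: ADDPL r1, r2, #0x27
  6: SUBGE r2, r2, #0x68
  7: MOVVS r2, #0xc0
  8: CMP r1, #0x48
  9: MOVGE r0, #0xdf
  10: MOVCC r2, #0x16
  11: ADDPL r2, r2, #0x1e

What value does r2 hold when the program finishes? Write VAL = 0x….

0: ✓ CMP  NZCV=0010
1: · ADDEQ
2: · MOVLS
3: ✓ ADDPL  r0←0x25
4: ✓ CMP  NZCV=1000
5: · ADDPL
6: · SUBGE
7: · MOVVS
8: ✓ CMP  NZCV=1010
9: · MOVGE
10: · MOVCC
11: · ADDPL

VAL = 0xa1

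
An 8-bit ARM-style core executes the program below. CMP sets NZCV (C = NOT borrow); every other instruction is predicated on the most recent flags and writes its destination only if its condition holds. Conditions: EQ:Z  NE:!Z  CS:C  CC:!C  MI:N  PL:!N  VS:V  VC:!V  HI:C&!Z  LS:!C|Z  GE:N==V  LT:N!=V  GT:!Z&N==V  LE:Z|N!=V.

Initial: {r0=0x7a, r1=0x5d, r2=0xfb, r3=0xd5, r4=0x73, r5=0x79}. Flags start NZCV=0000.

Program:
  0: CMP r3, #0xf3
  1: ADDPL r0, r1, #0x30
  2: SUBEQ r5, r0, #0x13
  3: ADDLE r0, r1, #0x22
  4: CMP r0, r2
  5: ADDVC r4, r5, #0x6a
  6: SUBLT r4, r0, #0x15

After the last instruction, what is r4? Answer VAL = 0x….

0: ✓ CMP  NZCV=1000
1: · ADDPL
2: · SUBEQ
3: ✓ ADDLE  r0←0x7f
4: ✓ CMP  NZCV=1001
5: · ADDVC
6: · SUBLT

VAL = 0x73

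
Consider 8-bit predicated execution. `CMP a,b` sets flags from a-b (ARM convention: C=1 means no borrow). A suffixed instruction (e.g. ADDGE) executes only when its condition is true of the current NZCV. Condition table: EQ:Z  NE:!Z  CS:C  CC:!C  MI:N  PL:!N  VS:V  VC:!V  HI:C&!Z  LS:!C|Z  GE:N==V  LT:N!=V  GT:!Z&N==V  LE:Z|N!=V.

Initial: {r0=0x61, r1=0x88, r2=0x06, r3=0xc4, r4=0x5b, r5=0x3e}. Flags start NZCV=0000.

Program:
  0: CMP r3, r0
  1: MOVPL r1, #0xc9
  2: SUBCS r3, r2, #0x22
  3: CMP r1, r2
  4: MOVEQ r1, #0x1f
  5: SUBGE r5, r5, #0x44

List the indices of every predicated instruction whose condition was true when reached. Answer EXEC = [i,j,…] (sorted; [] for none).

EXEC = [1,2]

0: ✓ CMP  NZCV=0011
1: ✓ MOVPL  r1←0xc9
2: ✓ SUBCS  r3←0xe4
3: ✓ CMP  NZCV=1010
4: · MOVEQ
5: · SUBGE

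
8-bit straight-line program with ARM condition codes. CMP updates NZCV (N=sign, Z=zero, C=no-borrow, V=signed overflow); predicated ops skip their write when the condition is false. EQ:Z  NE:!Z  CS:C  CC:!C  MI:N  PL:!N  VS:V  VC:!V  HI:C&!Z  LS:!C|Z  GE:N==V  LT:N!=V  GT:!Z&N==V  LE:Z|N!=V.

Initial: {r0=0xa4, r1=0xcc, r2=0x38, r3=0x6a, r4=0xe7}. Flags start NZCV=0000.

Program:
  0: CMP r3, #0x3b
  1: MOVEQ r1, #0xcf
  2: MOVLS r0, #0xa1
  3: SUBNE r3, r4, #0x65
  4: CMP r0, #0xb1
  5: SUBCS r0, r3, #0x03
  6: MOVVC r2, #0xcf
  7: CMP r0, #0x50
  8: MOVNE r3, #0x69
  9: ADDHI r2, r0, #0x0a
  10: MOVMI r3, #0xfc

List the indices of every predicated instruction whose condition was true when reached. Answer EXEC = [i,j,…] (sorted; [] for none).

EXEC = [3,6,8,9]

[0] flags=0010 → (cmp)
[1] flags=0010 EQ?F → skip
[2] flags=0010 LS?F → skip
[3] flags=0010 NE?T → r3=0x82
[4] flags=1000 → (cmp)
[5] flags=1000 CS?F → skip
[6] flags=1000 VC?T → r2=0xcf
[7] flags=0011 → (cmp)
[8] flags=0011 NE?T → r3=0x69
[9] flags=0011 HI?T → r2=0xae
[10] flags=0011 MI?F → skip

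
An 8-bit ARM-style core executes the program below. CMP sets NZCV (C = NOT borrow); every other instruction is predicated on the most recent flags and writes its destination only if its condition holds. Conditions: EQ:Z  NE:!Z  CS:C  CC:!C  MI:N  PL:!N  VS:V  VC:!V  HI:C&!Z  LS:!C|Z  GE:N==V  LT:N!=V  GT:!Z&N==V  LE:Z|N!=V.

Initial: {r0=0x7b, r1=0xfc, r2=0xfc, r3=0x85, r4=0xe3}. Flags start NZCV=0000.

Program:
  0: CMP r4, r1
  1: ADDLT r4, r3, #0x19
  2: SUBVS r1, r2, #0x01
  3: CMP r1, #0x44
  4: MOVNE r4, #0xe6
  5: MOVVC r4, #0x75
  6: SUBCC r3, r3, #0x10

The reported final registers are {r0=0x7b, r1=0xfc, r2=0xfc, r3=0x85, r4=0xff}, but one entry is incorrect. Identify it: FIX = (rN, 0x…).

0: ✓ CMP  NZCV=1000
1: ✓ ADDLT  r4←0x9e
2: · SUBVS
3: ✓ CMP  NZCV=1010
4: ✓ MOVNE  r4←0xe6
5: ✓ MOVVC  r4←0x75
6: · SUBCC

FIX = (r4, 0x75)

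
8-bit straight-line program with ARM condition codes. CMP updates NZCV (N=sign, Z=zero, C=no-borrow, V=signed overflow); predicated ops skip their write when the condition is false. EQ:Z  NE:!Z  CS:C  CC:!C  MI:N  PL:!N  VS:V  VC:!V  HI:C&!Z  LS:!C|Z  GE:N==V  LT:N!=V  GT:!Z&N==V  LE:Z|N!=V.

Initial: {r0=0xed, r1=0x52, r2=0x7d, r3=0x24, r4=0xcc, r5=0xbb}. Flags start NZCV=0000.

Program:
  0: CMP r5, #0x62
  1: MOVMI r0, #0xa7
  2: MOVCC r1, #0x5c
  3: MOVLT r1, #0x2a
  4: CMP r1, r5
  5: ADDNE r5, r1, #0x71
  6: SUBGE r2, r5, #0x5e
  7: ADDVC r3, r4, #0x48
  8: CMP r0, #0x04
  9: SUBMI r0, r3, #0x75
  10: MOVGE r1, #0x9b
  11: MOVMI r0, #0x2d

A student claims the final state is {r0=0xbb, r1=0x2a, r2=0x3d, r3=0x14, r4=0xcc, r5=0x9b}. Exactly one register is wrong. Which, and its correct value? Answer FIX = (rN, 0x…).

[0] flags=0011 → (cmp)
[1] flags=0011 MI?F → skip
[2] flags=0011 CC?F → skip
[3] flags=0011 LT?T → r1=0x2a
[4] flags=0000 → (cmp)
[5] flags=0000 NE?T → r5=0x9b
[6] flags=0000 GE?T → r2=0x3d
[7] flags=0000 VC?T → r3=0x14
[8] flags=1010 → (cmp)
[9] flags=1010 MI?T → r0=0x9f
[10] flags=1010 GE?F → skip
[11] flags=1010 MI?T → r0=0x2d

FIX = (r0, 0x2d)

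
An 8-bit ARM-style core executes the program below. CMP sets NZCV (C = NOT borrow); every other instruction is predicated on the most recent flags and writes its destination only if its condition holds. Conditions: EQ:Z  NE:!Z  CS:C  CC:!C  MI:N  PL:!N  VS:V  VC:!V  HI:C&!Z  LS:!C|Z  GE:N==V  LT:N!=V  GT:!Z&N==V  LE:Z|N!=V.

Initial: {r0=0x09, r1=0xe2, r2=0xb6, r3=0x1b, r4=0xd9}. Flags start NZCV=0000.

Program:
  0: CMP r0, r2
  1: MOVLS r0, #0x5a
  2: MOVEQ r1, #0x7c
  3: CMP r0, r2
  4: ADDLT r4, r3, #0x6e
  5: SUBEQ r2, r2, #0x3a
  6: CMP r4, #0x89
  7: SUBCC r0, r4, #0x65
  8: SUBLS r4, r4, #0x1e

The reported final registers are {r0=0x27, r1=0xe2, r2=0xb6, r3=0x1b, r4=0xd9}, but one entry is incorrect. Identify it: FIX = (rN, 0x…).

FIX = (r0, 0x5a)

[0] flags=0000 → (cmp)
[1] flags=0000 LS?T → r0=0x5a
[2] flags=0000 EQ?F → skip
[3] flags=1001 → (cmp)
[4] flags=1001 LT?F → skip
[5] flags=1001 EQ?F → skip
[6] flags=0010 → (cmp)
[7] flags=0010 CC?F → skip
[8] flags=0010 LS?F → skip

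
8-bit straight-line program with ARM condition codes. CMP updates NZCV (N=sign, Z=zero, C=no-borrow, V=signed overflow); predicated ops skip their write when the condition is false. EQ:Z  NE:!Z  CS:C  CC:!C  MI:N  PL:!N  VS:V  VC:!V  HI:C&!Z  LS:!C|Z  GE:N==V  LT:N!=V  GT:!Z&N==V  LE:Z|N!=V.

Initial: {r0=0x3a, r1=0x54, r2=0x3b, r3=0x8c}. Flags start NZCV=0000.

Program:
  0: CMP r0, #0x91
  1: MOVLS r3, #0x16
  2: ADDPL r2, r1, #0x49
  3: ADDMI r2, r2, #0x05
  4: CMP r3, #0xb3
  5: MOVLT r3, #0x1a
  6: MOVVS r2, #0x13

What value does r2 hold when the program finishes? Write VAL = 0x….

[0] flags=1001 → (cmp)
[1] flags=1001 LS?T → r3=0x16
[2] flags=1001 PL?F → skip
[3] flags=1001 MI?T → r2=0x40
[4] flags=0000 → (cmp)
[5] flags=0000 LT?F → skip
[6] flags=0000 VS?F → skip

VAL = 0x40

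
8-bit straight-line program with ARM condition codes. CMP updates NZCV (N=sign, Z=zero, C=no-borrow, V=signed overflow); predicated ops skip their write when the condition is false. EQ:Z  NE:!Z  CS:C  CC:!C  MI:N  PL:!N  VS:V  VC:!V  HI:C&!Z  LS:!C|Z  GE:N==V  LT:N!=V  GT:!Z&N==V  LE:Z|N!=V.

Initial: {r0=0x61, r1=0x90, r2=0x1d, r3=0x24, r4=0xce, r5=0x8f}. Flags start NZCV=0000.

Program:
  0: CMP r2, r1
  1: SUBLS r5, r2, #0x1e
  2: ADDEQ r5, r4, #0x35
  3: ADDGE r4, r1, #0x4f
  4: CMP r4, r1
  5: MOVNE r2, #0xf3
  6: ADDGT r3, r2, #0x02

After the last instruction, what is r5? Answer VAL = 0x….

VAL = 0xff

[0] flags=1001 → (cmp)
[1] flags=1001 LS?T → r5=0xff
[2] flags=1001 EQ?F → skip
[3] flags=1001 GE?T → r4=0xdf
[4] flags=0010 → (cmp)
[5] flags=0010 NE?T → r2=0xf3
[6] flags=0010 GT?T → r3=0xf5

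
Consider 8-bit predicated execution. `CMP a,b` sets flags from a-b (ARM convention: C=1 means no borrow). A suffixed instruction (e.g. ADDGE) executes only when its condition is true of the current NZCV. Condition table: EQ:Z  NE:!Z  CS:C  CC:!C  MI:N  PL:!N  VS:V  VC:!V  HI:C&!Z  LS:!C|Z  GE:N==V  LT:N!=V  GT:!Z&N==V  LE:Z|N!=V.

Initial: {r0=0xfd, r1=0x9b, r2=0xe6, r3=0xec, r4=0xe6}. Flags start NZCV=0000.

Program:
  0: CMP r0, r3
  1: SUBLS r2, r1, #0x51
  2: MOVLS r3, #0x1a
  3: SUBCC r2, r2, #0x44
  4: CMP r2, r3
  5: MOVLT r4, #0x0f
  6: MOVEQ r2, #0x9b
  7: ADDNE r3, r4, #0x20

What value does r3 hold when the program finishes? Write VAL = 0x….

0: ✓ CMP  NZCV=0010
1: · SUBLS
2: · MOVLS
3: · SUBCC
4: ✓ CMP  NZCV=1000
5: ✓ MOVLT  r4←0x0f
6: · MOVEQ
7: ✓ ADDNE  r3←0x2f

VAL = 0x2f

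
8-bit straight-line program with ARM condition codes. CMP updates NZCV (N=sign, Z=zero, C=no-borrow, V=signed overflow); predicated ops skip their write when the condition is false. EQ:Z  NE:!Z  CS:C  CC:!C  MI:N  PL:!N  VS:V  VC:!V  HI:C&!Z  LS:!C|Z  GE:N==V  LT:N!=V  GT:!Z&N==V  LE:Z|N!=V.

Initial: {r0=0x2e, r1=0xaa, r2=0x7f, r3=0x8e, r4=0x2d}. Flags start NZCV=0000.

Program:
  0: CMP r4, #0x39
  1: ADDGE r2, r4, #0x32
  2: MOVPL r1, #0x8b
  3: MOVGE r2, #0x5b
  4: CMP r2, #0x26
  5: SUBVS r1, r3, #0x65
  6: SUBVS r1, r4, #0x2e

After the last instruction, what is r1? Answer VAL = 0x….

[0] flags=1000 → (cmp)
[1] flags=1000 GE?F → skip
[2] flags=1000 PL?F → skip
[3] flags=1000 GE?F → skip
[4] flags=0010 → (cmp)
[5] flags=0010 VS?F → skip
[6] flags=0010 VS?F → skip

VAL = 0xaa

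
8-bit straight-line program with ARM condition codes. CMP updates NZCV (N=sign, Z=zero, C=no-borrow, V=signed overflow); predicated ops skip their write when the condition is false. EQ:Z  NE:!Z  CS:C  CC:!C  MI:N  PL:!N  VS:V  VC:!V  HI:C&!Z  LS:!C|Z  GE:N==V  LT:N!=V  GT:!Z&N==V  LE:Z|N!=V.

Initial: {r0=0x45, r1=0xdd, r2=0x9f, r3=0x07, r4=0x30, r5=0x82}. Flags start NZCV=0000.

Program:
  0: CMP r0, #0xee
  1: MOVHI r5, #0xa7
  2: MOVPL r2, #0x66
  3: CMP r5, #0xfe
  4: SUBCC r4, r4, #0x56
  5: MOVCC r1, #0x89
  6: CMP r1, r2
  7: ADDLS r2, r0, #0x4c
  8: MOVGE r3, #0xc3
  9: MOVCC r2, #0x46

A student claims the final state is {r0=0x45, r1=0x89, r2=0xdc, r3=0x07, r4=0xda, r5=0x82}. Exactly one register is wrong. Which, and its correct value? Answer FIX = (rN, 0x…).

0: ✓ CMP  NZCV=0000
1: · MOVHI
2: ✓ MOVPL  r2←0x66
3: ✓ CMP  NZCV=1000
4: ✓ SUBCC  r4←0xda
5: ✓ MOVCC  r1←0x89
6: ✓ CMP  NZCV=0011
7: · ADDLS
8: · MOVGE
9: · MOVCC

FIX = (r2, 0x66)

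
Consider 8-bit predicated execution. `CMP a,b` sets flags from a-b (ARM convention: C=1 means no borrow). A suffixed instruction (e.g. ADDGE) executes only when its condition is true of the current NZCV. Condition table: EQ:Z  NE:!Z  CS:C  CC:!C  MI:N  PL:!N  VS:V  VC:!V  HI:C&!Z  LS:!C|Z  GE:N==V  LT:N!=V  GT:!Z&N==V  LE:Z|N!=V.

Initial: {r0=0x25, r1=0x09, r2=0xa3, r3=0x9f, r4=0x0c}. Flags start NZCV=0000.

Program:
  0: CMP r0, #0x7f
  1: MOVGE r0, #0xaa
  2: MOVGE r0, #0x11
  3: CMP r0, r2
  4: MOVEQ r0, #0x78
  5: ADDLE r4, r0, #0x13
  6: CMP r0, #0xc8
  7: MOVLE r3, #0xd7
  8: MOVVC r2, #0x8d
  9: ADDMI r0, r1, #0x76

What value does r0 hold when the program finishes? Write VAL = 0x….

VAL = 0x25

0: ✓ CMP  NZCV=1000
1: · MOVGE
2: · MOVGE
3: ✓ CMP  NZCV=1001
4: · MOVEQ
5: · ADDLE
6: ✓ CMP  NZCV=0000
7: · MOVLE
8: ✓ MOVVC  r2←0x8d
9: · ADDMI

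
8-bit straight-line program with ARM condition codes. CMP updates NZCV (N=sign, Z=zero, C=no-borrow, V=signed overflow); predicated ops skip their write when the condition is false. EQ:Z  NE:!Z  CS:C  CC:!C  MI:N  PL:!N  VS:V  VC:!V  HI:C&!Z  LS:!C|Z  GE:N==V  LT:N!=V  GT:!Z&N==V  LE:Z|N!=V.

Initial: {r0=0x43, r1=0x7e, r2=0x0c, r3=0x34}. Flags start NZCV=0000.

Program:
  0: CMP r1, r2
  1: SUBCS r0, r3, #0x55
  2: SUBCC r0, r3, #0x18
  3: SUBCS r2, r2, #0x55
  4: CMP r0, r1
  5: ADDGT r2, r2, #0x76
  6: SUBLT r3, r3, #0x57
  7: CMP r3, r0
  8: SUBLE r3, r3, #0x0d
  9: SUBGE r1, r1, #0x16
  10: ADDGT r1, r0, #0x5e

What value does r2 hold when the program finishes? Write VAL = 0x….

VAL = 0xb7

[0] flags=0010 → (cmp)
[1] flags=0010 CS?T → r0=0xdf
[2] flags=0010 CC?F → skip
[3] flags=0010 CS?T → r2=0xb7
[4] flags=0011 → (cmp)
[5] flags=0011 GT?F → skip
[6] flags=0011 LT?T → r3=0xdd
[7] flags=1000 → (cmp)
[8] flags=1000 LE?T → r3=0xd0
[9] flags=1000 GE?F → skip
[10] flags=1000 GT?F → skip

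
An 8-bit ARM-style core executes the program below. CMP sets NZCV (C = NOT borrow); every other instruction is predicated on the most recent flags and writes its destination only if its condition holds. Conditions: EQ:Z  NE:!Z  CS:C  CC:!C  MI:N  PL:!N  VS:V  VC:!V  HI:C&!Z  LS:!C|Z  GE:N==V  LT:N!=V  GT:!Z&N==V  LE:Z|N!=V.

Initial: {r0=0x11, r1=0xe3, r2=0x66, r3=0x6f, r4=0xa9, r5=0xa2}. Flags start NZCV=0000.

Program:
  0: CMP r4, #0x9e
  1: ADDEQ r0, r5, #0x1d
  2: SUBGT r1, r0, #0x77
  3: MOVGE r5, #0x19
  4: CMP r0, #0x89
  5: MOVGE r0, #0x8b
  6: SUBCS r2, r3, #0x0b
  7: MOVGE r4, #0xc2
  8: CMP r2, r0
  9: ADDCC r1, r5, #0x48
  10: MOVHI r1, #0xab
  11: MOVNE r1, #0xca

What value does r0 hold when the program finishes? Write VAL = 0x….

0: ✓ CMP  NZCV=0010
1: · ADDEQ
2: ✓ SUBGT  r1←0x9a
3: ✓ MOVGE  r5←0x19
4: ✓ CMP  NZCV=1001
5: ✓ MOVGE  r0←0x8b
6: · SUBCS
7: ✓ MOVGE  r4←0xc2
8: ✓ CMP  NZCV=1001
9: ✓ ADDCC  r1←0x61
10: · MOVHI
11: ✓ MOVNE  r1←0xca

VAL = 0x8b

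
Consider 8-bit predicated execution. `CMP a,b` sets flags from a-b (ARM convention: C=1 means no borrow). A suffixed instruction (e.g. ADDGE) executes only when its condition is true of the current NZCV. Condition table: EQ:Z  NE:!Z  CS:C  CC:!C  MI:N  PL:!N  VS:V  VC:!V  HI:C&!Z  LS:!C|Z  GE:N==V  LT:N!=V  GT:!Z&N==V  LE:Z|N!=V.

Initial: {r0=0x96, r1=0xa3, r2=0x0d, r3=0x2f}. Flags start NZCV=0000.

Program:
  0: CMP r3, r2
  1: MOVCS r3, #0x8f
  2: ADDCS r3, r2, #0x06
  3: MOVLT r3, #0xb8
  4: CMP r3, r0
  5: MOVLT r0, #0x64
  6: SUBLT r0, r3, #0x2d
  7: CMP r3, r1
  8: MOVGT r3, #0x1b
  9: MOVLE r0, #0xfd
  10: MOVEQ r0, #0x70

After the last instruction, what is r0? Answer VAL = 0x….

VAL = 0x96

0: ✓ CMP  NZCV=0010
1: ✓ MOVCS  r3←0x8f
2: ✓ ADDCS  r3←0x13
3: · MOVLT
4: ✓ CMP  NZCV=0000
5: · MOVLT
6: · SUBLT
7: ✓ CMP  NZCV=0000
8: ✓ MOVGT  r3←0x1b
9: · MOVLE
10: · MOVEQ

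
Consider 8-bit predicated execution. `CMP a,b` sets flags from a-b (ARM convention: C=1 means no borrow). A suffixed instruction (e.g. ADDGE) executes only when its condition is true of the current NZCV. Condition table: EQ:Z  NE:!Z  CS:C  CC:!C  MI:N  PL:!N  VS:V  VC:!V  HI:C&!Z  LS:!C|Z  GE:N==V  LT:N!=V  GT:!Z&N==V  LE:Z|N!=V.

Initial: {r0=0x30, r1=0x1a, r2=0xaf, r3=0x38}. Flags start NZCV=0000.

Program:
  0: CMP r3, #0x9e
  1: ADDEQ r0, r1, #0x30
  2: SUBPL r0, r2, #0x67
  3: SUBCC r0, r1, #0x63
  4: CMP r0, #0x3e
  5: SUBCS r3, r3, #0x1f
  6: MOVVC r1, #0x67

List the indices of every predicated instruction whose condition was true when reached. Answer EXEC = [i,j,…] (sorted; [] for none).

EXEC = [3,5]

0: ✓ CMP  NZCV=1001
1: · ADDEQ
2: · SUBPL
3: ✓ SUBCC  r0←0xb7
4: ✓ CMP  NZCV=0011
5: ✓ SUBCS  r3←0x19
6: · MOVVC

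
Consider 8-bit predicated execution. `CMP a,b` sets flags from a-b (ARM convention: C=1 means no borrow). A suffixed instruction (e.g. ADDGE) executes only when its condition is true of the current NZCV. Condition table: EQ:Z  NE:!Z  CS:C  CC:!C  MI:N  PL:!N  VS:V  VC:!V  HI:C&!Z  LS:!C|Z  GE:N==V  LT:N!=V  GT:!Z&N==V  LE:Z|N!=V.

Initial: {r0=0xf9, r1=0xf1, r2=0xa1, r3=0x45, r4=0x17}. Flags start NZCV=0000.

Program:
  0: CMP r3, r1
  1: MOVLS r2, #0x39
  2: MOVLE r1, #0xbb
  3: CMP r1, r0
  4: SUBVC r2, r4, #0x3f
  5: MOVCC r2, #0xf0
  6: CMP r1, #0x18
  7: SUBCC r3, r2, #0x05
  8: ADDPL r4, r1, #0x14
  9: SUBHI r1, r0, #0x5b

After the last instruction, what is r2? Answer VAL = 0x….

VAL = 0xf0

[0] flags=0000 → (cmp)
[1] flags=0000 LS?T → r2=0x39
[2] flags=0000 LE?F → skip
[3] flags=1000 → (cmp)
[4] flags=1000 VC?T → r2=0xd8
[5] flags=1000 CC?T → r2=0xf0
[6] flags=1010 → (cmp)
[7] flags=1010 CC?F → skip
[8] flags=1010 PL?F → skip
[9] flags=1010 HI?T → r1=0x9e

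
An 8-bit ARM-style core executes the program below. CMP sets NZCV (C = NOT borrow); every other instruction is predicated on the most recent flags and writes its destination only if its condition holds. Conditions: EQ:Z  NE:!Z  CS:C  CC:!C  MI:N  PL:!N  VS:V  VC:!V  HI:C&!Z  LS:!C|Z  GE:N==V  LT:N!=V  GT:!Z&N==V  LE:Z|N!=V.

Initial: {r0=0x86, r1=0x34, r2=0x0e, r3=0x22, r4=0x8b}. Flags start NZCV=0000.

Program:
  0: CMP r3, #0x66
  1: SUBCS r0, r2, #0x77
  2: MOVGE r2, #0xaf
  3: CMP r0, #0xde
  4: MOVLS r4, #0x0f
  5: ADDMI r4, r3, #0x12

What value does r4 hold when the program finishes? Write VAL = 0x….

0: ✓ CMP  NZCV=1000
1: · SUBCS
2: · MOVGE
3: ✓ CMP  NZCV=1000
4: ✓ MOVLS  r4←0x0f
5: ✓ ADDMI  r4←0x34

VAL = 0x34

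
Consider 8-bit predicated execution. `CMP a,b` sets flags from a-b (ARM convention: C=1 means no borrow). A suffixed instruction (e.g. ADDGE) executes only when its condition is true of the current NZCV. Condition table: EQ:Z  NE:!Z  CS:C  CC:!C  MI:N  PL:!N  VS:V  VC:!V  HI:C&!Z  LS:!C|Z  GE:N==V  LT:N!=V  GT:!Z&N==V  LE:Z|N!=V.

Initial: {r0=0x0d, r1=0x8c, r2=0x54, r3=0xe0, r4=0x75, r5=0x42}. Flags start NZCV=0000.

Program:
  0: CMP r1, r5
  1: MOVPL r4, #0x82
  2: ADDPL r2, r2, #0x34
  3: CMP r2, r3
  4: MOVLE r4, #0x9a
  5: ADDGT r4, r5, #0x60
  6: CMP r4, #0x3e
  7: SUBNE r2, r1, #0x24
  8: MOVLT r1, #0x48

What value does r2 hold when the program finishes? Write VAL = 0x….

VAL = 0x68

0: ✓ CMP  NZCV=0011
1: ✓ MOVPL  r4←0x82
2: ✓ ADDPL  r2←0x88
3: ✓ CMP  NZCV=1000
4: ✓ MOVLE  r4←0x9a
5: · ADDGT
6: ✓ CMP  NZCV=0011
7: ✓ SUBNE  r2←0x68
8: ✓ MOVLT  r1←0x48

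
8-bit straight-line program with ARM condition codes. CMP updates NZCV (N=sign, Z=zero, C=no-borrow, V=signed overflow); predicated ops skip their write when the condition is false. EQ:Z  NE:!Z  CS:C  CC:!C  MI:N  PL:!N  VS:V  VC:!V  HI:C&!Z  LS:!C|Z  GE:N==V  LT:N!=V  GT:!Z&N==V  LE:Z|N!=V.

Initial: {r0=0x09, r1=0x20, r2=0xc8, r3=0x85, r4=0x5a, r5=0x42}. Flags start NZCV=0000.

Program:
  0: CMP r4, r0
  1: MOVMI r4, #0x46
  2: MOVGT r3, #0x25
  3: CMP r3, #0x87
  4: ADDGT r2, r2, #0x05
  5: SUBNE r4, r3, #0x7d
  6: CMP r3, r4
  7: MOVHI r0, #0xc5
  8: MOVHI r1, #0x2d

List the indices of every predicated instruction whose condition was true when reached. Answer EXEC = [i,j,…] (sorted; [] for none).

[0] flags=0010 → (cmp)
[1] flags=0010 MI?F → skip
[2] flags=0010 GT?T → r3=0x25
[3] flags=1001 → (cmp)
[4] flags=1001 GT?T → r2=0xcd
[5] flags=1001 NE?T → r4=0xa8
[6] flags=0000 → (cmp)
[7] flags=0000 HI?F → skip
[8] flags=0000 HI?F → skip

EXEC = [2,4,5]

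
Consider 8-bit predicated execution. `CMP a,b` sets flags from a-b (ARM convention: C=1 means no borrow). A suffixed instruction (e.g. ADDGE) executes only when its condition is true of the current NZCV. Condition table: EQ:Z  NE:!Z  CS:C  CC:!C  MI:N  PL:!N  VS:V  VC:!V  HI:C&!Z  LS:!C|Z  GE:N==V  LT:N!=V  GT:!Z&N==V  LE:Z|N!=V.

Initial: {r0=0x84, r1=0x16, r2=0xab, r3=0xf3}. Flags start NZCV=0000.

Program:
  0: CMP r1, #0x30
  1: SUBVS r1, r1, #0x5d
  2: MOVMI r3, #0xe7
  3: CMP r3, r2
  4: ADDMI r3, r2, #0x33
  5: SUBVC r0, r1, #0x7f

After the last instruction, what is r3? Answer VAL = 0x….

0: ✓ CMP  NZCV=1000
1: · SUBVS
2: ✓ MOVMI  r3←0xe7
3: ✓ CMP  NZCV=0010
4: · ADDMI
5: ✓ SUBVC  r0←0x97

VAL = 0xe7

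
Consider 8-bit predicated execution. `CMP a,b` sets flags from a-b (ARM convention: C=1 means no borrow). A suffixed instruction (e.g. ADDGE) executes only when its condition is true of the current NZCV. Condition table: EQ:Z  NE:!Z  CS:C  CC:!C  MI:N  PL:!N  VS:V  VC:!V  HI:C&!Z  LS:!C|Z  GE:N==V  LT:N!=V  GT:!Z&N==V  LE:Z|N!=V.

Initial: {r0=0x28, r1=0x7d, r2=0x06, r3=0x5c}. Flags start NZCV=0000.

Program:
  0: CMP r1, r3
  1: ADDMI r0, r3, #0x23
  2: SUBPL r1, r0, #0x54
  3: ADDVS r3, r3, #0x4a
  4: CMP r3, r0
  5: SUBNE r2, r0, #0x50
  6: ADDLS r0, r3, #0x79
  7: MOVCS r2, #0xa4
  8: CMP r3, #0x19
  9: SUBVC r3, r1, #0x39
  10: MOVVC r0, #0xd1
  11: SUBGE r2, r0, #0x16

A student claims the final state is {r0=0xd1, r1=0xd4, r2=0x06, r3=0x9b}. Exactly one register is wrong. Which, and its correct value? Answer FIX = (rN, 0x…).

FIX = (r2, 0xbb)

0: ✓ CMP  NZCV=0010
1: · ADDMI
2: ✓ SUBPL  r1←0xd4
3: · ADDVS
4: ✓ CMP  NZCV=0010
5: ✓ SUBNE  r2←0xd8
6: · ADDLS
7: ✓ MOVCS  r2←0xa4
8: ✓ CMP  NZCV=0010
9: ✓ SUBVC  r3←0x9b
10: ✓ MOVVC  r0←0xd1
11: ✓ SUBGE  r2←0xbb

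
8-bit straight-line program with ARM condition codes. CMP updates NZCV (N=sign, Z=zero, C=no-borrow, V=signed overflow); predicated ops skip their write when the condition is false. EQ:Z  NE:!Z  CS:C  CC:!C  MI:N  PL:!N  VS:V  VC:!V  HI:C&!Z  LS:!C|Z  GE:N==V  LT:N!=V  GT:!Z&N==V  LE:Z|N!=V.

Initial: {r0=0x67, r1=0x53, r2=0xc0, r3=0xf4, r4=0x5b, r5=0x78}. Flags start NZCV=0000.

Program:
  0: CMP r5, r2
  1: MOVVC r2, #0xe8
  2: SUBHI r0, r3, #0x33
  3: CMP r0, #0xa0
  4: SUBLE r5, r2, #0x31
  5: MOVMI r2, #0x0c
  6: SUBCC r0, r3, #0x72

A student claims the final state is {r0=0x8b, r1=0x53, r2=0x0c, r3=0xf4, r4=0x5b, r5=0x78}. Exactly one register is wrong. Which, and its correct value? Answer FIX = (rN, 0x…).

FIX = (r0, 0x82)

0: ✓ CMP  NZCV=1001
1: · MOVVC
2: · SUBHI
3: ✓ CMP  NZCV=1001
4: · SUBLE
5: ✓ MOVMI  r2←0x0c
6: ✓ SUBCC  r0←0x82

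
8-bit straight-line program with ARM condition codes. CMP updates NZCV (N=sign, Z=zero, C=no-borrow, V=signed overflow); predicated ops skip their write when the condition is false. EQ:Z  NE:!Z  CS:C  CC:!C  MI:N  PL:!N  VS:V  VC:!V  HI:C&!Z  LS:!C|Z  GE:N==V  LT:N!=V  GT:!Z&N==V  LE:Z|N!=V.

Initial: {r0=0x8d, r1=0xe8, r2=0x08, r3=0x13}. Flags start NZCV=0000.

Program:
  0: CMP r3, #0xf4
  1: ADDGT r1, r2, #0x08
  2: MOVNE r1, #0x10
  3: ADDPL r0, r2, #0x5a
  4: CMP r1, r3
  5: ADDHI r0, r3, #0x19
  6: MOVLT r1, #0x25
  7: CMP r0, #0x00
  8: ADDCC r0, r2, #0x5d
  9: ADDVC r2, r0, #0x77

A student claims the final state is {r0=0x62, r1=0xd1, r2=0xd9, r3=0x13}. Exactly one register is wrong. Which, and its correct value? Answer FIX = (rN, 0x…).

FIX = (r1, 0x25)

[0] flags=0000 → (cmp)
[1] flags=0000 GT?T → r1=0x10
[2] flags=0000 NE?T → r1=0x10
[3] flags=0000 PL?T → r0=0x62
[4] flags=1000 → (cmp)
[5] flags=1000 HI?F → skip
[6] flags=1000 LT?T → r1=0x25
[7] flags=0010 → (cmp)
[8] flags=0010 CC?F → skip
[9] flags=0010 VC?T → r2=0xd9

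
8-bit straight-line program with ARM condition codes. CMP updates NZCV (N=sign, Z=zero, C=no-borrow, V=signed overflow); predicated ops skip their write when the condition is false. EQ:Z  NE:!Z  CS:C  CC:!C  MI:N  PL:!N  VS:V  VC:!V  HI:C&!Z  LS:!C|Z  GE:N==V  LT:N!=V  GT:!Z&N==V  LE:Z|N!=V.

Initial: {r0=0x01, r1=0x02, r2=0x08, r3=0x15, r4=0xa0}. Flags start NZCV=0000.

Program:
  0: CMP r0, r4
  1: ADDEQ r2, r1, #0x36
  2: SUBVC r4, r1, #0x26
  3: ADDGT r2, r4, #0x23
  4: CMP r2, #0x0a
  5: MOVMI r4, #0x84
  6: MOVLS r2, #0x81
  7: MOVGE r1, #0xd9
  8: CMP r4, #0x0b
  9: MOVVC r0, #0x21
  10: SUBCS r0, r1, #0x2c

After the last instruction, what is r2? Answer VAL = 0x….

VAL = 0xff

0: ✓ CMP  NZCV=0000
1: · ADDEQ
2: ✓ SUBVC  r4←0xdc
3: ✓ ADDGT  r2←0xff
4: ✓ CMP  NZCV=1010
5: ✓ MOVMI  r4←0x84
6: · MOVLS
7: · MOVGE
8: ✓ CMP  NZCV=0011
9: · MOVVC
10: ✓ SUBCS  r0←0xd6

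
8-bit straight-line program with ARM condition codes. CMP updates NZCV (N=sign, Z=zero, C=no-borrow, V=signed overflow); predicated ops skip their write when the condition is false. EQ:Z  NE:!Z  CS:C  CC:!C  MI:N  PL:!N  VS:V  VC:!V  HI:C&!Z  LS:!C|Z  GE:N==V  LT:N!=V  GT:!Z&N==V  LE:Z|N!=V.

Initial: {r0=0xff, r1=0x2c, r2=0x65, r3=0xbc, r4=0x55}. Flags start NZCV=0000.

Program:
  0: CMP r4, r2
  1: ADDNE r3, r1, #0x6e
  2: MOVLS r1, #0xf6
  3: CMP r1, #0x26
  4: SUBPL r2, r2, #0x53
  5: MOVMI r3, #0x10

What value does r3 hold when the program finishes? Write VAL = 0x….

VAL = 0x10

0: ✓ CMP  NZCV=1000
1: ✓ ADDNE  r3←0x9a
2: ✓ MOVLS  r1←0xf6
3: ✓ CMP  NZCV=1010
4: · SUBPL
5: ✓ MOVMI  r3←0x10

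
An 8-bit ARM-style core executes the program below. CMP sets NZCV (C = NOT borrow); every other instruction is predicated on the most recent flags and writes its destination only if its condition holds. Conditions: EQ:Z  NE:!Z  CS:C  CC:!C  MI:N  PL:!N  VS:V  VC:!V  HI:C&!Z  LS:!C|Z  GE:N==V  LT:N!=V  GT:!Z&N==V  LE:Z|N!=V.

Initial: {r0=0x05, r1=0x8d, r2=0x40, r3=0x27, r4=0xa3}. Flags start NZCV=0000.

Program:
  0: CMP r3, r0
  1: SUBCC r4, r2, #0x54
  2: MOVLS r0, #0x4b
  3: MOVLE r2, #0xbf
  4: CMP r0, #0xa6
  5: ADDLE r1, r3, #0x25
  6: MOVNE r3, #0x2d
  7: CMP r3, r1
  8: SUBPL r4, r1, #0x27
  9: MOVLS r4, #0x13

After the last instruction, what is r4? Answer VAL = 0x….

0: ✓ CMP  NZCV=0010
1: · SUBCC
2: · MOVLS
3: · MOVLE
4: ✓ CMP  NZCV=0000
5: · ADDLE
6: ✓ MOVNE  r3←0x2d
7: ✓ CMP  NZCV=1001
8: · SUBPL
9: ✓ MOVLS  r4←0x13

VAL = 0x13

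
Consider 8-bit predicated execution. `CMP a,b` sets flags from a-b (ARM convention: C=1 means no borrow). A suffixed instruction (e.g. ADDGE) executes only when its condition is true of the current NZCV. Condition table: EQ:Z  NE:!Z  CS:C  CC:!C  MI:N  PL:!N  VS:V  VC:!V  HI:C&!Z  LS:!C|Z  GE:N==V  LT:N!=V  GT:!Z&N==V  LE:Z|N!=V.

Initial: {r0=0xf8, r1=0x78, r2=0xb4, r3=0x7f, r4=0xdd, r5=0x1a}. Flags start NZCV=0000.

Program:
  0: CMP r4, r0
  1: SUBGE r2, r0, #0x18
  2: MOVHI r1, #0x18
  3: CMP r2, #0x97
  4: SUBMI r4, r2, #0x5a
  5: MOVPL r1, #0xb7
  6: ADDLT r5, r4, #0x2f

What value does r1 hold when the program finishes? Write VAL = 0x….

VAL = 0xb7

[0] flags=1000 → (cmp)
[1] flags=1000 GE?F → skip
[2] flags=1000 HI?F → skip
[3] flags=0010 → (cmp)
[4] flags=0010 MI?F → skip
[5] flags=0010 PL?T → r1=0xb7
[6] flags=0010 LT?F → skip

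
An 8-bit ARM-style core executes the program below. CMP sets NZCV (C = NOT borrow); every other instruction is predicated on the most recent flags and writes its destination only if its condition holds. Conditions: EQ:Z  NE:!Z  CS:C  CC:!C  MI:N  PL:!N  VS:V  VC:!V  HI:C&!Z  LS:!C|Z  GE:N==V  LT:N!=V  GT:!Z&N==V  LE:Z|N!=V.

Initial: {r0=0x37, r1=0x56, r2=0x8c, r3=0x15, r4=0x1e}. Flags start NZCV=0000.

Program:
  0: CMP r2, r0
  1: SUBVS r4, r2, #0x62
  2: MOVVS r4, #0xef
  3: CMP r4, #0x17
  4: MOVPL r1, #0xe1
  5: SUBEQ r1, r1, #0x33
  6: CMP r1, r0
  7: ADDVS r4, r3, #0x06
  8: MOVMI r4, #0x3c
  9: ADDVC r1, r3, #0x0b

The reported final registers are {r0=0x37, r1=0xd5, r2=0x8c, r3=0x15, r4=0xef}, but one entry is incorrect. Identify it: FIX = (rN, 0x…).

[0] flags=0011 → (cmp)
[1] flags=0011 VS?T → r4=0x2a
[2] flags=0011 VS?T → r4=0xef
[3] flags=1010 → (cmp)
[4] flags=1010 PL?F → skip
[5] flags=1010 EQ?F → skip
[6] flags=0010 → (cmp)
[7] flags=0010 VS?F → skip
[8] flags=0010 MI?F → skip
[9] flags=0010 VC?T → r1=0x20

FIX = (r1, 0x20)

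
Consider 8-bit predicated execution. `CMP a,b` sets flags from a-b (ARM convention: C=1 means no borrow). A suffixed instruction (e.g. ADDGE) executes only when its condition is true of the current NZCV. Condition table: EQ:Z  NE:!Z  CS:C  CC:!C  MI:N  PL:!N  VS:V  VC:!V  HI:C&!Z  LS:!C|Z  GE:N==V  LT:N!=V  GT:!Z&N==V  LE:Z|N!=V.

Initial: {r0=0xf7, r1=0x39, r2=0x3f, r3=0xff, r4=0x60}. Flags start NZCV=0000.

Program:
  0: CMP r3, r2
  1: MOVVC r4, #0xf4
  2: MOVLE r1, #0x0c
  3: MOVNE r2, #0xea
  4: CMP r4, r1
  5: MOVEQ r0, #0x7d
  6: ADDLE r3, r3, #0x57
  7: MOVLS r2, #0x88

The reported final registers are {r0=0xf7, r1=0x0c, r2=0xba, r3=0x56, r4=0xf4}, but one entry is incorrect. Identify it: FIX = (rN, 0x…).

FIX = (r2, 0xea)

0: ✓ CMP  NZCV=1010
1: ✓ MOVVC  r4←0xf4
2: ✓ MOVLE  r1←0x0c
3: ✓ MOVNE  r2←0xea
4: ✓ CMP  NZCV=1010
5: · MOVEQ
6: ✓ ADDLE  r3←0x56
7: · MOVLS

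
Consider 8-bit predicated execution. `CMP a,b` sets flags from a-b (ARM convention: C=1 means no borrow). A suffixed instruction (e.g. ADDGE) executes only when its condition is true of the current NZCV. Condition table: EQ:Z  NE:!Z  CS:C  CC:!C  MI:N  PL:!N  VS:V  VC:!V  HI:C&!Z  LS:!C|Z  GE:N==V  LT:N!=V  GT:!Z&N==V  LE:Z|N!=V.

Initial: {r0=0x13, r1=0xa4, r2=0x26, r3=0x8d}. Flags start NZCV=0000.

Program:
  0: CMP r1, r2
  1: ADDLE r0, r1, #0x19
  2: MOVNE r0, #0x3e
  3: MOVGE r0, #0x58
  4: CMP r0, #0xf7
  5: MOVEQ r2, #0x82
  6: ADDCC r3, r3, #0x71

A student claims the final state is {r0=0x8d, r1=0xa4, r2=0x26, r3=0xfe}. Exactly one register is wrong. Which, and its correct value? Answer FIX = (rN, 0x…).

FIX = (r0, 0x3e)

0: ✓ CMP  NZCV=0011
1: ✓ ADDLE  r0←0xbd
2: ✓ MOVNE  r0←0x3e
3: · MOVGE
4: ✓ CMP  NZCV=0000
5: · MOVEQ
6: ✓ ADDCC  r3←0xfe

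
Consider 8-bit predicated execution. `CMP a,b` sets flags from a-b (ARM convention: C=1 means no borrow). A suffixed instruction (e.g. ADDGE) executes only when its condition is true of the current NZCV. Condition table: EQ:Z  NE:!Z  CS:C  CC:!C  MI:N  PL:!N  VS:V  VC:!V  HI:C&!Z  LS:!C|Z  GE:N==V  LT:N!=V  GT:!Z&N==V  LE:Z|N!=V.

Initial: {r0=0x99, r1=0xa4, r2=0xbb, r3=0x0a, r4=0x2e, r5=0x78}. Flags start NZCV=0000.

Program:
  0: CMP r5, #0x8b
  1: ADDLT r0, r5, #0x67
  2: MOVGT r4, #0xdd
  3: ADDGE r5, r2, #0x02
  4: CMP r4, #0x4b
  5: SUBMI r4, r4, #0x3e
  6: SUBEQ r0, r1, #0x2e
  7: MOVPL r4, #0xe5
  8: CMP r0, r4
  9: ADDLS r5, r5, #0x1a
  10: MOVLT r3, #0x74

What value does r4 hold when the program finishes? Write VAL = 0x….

[0] flags=1001 → (cmp)
[1] flags=1001 LT?F → skip
[2] flags=1001 GT?T → r4=0xdd
[3] flags=1001 GE?T → r5=0xbd
[4] flags=1010 → (cmp)
[5] flags=1010 MI?T → r4=0x9f
[6] flags=1010 EQ?F → skip
[7] flags=1010 PL?F → skip
[8] flags=1000 → (cmp)
[9] flags=1000 LS?T → r5=0xd7
[10] flags=1000 LT?T → r3=0x74

VAL = 0x9f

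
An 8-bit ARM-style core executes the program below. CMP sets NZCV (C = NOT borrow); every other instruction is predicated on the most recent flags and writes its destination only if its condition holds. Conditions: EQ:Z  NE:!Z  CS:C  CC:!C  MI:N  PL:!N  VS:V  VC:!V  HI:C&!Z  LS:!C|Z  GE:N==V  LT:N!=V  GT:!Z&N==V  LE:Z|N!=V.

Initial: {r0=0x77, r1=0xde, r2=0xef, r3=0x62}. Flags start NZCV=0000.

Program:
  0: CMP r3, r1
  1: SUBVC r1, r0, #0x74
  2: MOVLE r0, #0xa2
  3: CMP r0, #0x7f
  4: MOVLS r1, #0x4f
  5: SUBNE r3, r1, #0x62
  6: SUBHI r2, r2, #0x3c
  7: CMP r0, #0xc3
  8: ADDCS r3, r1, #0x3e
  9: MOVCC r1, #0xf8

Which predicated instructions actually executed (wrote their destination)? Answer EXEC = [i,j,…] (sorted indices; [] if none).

[0] flags=1001 → (cmp)
[1] flags=1001 VC?F → skip
[2] flags=1001 LE?F → skip
[3] flags=1000 → (cmp)
[4] flags=1000 LS?T → r1=0x4f
[5] flags=1000 NE?T → r3=0xed
[6] flags=1000 HI?F → skip
[7] flags=1001 → (cmp)
[8] flags=1001 CS?F → skip
[9] flags=1001 CC?T → r1=0xf8

EXEC = [4,5,9]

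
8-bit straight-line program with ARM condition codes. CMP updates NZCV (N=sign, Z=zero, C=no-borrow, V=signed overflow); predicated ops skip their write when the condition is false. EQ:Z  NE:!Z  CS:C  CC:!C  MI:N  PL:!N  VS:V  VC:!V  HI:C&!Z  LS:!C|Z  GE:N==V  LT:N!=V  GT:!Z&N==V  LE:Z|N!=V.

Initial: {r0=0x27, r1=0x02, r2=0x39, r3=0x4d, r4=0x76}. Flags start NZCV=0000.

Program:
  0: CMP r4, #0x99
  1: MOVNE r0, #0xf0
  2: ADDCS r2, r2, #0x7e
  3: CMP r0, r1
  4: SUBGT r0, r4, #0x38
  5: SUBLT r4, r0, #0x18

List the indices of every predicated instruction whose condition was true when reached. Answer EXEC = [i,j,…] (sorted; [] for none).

0: ✓ CMP  NZCV=1001
1: ✓ MOVNE  r0←0xf0
2: · ADDCS
3: ✓ CMP  NZCV=1010
4: · SUBGT
5: ✓ SUBLT  r4←0xd8

EXEC = [1,5]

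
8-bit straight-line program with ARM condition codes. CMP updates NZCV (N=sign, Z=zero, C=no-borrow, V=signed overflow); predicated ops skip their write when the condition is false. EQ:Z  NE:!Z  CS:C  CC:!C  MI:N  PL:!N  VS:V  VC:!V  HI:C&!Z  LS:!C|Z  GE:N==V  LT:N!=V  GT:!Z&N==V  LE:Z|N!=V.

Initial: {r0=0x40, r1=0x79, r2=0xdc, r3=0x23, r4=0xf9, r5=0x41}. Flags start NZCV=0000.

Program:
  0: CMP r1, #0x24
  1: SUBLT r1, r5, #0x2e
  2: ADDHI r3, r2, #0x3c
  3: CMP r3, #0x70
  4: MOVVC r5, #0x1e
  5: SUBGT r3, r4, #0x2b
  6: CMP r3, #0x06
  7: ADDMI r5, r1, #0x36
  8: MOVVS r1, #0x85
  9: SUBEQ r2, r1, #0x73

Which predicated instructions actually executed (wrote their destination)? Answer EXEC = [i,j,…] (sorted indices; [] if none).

0: ✓ CMP  NZCV=0010
1: · SUBLT
2: ✓ ADDHI  r3←0x18
3: ✓ CMP  NZCV=1000
4: ✓ MOVVC  r5←0x1e
5: · SUBGT
6: ✓ CMP  NZCV=0010
7: · ADDMI
8: · MOVVS
9: · SUBEQ

EXEC = [2,4]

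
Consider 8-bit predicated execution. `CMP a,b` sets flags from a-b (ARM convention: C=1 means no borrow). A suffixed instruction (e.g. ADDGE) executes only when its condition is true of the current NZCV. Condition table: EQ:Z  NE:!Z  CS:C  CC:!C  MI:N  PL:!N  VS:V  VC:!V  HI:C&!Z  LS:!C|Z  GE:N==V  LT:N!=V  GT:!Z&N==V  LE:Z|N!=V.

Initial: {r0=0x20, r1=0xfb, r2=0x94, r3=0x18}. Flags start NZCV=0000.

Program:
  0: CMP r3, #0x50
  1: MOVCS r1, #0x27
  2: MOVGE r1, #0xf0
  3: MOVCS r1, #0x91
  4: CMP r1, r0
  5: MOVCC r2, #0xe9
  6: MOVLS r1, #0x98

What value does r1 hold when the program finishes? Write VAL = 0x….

VAL = 0xfb

[0] flags=1000 → (cmp)
[1] flags=1000 CS?F → skip
[2] flags=1000 GE?F → skip
[3] flags=1000 CS?F → skip
[4] flags=1010 → (cmp)
[5] flags=1010 CC?F → skip
[6] flags=1010 LS?F → skip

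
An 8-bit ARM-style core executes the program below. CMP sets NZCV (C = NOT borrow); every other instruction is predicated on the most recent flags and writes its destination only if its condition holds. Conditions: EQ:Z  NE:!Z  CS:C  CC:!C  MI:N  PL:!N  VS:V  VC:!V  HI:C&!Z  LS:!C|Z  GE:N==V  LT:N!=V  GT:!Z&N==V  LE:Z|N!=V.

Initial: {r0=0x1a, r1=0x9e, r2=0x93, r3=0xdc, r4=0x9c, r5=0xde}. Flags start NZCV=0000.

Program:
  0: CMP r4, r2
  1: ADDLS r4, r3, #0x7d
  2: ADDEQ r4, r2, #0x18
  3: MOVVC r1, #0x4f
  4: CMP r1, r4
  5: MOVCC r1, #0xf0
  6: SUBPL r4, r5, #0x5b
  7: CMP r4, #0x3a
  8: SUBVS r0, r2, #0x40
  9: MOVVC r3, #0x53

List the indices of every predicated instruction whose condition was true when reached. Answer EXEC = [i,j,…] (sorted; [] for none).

EXEC = [3,5,8]

0: ✓ CMP  NZCV=0010
1: · ADDLS
2: · ADDEQ
3: ✓ MOVVC  r1←0x4f
4: ✓ CMP  NZCV=1001
5: ✓ MOVCC  r1←0xf0
6: · SUBPL
7: ✓ CMP  NZCV=0011
8: ✓ SUBVS  r0←0x53
9: · MOVVC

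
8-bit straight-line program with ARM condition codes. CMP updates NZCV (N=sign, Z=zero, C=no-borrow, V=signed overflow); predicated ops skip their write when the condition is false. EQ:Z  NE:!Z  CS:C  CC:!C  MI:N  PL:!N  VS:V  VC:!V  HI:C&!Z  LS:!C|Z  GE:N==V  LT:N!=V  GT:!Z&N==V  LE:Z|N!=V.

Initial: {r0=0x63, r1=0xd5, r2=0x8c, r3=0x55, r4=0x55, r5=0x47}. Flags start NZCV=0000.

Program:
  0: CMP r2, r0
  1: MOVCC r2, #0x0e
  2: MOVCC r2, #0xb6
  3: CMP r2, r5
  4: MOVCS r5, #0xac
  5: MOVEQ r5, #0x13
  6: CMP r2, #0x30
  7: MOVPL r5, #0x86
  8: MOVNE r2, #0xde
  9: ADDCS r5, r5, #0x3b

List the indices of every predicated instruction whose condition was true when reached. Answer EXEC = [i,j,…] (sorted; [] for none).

EXEC = [4,7,8,9]

0: ✓ CMP  NZCV=0011
1: · MOVCC
2: · MOVCC
3: ✓ CMP  NZCV=0011
4: ✓ MOVCS  r5←0xac
5: · MOVEQ
6: ✓ CMP  NZCV=0011
7: ✓ MOVPL  r5←0x86
8: ✓ MOVNE  r2←0xde
9: ✓ ADDCS  r5←0xc1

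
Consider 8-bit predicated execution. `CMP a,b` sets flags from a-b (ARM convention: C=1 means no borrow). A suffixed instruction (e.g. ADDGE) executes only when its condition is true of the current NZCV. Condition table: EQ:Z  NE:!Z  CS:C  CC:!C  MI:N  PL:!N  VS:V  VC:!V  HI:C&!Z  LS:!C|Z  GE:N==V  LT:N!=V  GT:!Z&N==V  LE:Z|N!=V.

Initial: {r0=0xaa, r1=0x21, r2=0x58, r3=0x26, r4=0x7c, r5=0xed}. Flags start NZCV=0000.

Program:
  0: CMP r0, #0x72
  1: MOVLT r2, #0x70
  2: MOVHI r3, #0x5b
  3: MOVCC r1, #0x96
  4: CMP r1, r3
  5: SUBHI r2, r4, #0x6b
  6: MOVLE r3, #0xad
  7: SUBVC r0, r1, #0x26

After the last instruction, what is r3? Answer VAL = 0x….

VAL = 0xad

0: ✓ CMP  NZCV=0011
1: ✓ MOVLT  r2←0x70
2: ✓ MOVHI  r3←0x5b
3: · MOVCC
4: ✓ CMP  NZCV=1000
5: · SUBHI
6: ✓ MOVLE  r3←0xad
7: ✓ SUBVC  r0←0xfb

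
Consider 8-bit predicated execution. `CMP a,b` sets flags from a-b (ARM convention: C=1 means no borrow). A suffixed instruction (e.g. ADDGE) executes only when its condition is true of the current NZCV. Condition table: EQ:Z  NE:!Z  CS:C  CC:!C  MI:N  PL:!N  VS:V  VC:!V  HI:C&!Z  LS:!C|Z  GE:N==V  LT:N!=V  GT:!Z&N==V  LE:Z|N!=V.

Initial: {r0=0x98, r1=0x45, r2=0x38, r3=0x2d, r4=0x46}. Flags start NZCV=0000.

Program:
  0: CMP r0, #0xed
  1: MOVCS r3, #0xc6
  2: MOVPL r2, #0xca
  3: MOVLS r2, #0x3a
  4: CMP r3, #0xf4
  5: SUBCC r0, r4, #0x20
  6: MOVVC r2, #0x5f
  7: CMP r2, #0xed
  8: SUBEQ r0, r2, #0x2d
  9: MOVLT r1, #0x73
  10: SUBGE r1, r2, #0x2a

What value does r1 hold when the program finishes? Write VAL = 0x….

[0] flags=1000 → (cmp)
[1] flags=1000 CS?F → skip
[2] flags=1000 PL?F → skip
[3] flags=1000 LS?T → r2=0x3a
[4] flags=0000 → (cmp)
[5] flags=0000 CC?T → r0=0x26
[6] flags=0000 VC?T → r2=0x5f
[7] flags=0000 → (cmp)
[8] flags=0000 EQ?F → skip
[9] flags=0000 LT?F → skip
[10] flags=0000 GE?T → r1=0x35

VAL = 0x35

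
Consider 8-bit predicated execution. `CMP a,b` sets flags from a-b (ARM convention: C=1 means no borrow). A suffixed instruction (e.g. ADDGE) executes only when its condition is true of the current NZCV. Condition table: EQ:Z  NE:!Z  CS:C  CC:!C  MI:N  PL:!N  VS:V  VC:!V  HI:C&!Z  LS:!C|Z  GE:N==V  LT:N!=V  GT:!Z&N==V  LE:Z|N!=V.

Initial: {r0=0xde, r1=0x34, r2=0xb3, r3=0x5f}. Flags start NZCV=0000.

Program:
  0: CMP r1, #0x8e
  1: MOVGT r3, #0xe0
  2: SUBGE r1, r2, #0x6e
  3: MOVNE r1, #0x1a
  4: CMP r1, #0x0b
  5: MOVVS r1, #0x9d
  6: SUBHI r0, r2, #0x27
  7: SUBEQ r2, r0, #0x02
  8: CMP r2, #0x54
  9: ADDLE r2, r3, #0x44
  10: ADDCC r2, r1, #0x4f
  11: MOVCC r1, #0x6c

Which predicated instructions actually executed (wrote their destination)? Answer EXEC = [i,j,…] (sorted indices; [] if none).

EXEC = [1,2,3,6,9]

0: ✓ CMP  NZCV=1001
1: ✓ MOVGT  r3←0xe0
2: ✓ SUBGE  r1←0x45
3: ✓ MOVNE  r1←0x1a
4: ✓ CMP  NZCV=0010
5: · MOVVS
6: ✓ SUBHI  r0←0x8c
7: · SUBEQ
8: ✓ CMP  NZCV=0011
9: ✓ ADDLE  r2←0x24
10: · ADDCC
11: · MOVCC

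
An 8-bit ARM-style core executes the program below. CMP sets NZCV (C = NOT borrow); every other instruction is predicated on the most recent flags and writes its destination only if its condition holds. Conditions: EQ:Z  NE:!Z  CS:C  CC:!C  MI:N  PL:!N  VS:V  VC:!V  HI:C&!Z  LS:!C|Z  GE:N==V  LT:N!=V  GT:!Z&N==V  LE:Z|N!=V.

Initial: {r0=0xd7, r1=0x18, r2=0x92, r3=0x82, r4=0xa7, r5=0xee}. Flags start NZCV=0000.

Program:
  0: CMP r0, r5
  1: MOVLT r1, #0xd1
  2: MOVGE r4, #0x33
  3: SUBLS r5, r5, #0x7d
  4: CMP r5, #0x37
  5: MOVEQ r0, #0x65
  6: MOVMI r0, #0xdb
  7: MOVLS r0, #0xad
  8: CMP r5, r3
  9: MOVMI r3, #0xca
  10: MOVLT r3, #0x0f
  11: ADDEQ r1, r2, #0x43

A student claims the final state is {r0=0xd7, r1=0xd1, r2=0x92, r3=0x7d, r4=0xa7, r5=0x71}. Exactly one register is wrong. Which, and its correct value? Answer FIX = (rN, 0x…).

FIX = (r3, 0xca)

0: ✓ CMP  NZCV=1000
1: ✓ MOVLT  r1←0xd1
2: · MOVGE
3: ✓ SUBLS  r5←0x71
4: ✓ CMP  NZCV=0010
5: · MOVEQ
6: · MOVMI
7: · MOVLS
8: ✓ CMP  NZCV=1001
9: ✓ MOVMI  r3←0xca
10: · MOVLT
11: · ADDEQ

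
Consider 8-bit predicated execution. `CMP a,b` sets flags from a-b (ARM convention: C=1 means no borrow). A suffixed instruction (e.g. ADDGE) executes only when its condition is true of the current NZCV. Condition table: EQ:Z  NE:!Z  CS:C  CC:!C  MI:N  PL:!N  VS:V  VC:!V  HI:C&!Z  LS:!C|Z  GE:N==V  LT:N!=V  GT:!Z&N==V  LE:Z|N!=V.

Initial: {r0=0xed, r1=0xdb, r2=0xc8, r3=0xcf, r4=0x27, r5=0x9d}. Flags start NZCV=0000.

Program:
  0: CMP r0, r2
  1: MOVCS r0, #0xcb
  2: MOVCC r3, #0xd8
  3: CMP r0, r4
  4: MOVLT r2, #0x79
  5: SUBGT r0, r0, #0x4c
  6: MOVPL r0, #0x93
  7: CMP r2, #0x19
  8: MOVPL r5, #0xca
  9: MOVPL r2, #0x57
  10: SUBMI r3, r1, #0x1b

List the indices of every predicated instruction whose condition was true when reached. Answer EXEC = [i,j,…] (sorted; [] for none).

[0] flags=0010 → (cmp)
[1] flags=0010 CS?T → r0=0xcb
[2] flags=0010 CC?F → skip
[3] flags=1010 → (cmp)
[4] flags=1010 LT?T → r2=0x79
[5] flags=1010 GT?F → skip
[6] flags=1010 PL?F → skip
[7] flags=0010 → (cmp)
[8] flags=0010 PL?T → r5=0xca
[9] flags=0010 PL?T → r2=0x57
[10] flags=0010 MI?F → skip

EXEC = [1,4,8,9]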